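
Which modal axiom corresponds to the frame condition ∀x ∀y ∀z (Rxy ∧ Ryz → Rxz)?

□p → □□p

The condition is transitivity. The 4 schema □p → □□p defines it.
Suppose □p→□□p is valid. Take Rxy, Ryz and set V(p)={w : Rxw}. Then □p at x, so □□p at x, so □p at y, so p at z, i.e. Rxz.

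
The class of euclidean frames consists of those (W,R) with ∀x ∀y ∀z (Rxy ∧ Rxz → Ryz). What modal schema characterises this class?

A defining formula is ◇p → □◇p (the 5 axiom).
Suppose ◇p→□◇p is valid. Take Rxy, Rxz and set V(p)={y}. Then ◇p at x, so □◇p at x, so ◇p at z, so some w with Rzw has p; w=y, i.e. Rzy. By symmetry of the argument, Ryz.

◇p → □◇p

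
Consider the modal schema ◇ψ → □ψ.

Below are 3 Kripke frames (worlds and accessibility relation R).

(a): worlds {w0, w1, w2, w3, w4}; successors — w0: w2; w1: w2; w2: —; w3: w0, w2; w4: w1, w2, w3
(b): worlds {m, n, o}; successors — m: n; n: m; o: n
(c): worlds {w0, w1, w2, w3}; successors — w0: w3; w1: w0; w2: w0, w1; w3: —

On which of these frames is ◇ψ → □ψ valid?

(b)

Frame correspondent (Sahlqvist): ∀x ∀y ∀z (Rxy ∧ Rxz → y = z) — i.e. partial functionality.
(a): fails — w3 sees both w0 and w2.
(b): ✓.
(c): fails — w2 sees both w0 and w1.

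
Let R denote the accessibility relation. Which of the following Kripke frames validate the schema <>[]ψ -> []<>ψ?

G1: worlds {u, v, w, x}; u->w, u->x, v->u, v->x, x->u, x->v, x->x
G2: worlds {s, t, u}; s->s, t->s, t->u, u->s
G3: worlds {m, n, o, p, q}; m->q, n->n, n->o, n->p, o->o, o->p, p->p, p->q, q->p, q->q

This is the axiom for convergence; its first-order frame correspondent is forall x forall y forall z (Rxy & Rxz -> exists w (Ryw & Rzw)).
G1: fails — Ruw and Ruw but w and w have no common successor.
G2: condition met.
G3: condition met.

G2, G3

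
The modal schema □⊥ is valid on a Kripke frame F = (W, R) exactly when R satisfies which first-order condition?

□⊥ is valid iff no world has any successor (otherwise □⊥ fails at any world with one).

emptiness of R: ∀x ∀y ¬Rxy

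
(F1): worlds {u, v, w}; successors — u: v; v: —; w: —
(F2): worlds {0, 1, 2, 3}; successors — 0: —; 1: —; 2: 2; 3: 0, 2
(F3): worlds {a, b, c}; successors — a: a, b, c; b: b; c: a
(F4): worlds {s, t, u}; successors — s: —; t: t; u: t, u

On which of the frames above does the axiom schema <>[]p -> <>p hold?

(F3), (F4)

Frame correspondent (Sahlqvist): forall x forall y (xRy -> exists w (yRw & xRw)) — i.e. a generalized confluence (Geach) condition.
(F1): fails — uRv but no t with vRt and uRt.
(F2): fails — 3R0 but no w with 0Rw and 3Rw.
(F3): ✓.
(F4): ✓.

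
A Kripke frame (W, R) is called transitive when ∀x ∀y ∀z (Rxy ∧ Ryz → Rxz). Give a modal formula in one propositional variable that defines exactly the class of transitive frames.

A defining formula is □r → □□r (the 4 axiom).
Suppose □r→□□r is valid. Take Rxy, Ryz and set V(r)={w : Rxw}. Then □r at x, so □□r at x, so □r at y, so r at z, i.e. Rxz.

□r → □□r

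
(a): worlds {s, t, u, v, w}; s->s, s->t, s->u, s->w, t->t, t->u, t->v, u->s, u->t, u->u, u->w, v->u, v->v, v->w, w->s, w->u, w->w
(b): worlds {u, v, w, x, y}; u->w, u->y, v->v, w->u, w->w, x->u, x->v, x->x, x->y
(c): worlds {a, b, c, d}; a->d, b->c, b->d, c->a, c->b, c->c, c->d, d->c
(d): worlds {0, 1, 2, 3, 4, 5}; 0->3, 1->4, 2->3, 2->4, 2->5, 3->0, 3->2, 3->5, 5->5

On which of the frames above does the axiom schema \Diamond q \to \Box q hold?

none

This is the axiom for partial functionality; its first-order frame correspondent is \forall x \forall y \forall z (Rxy \wedge Rxz \to y = z).
(a): fails — s sees both s and t.
(b): fails — u sees both w and y.
(c): fails — b sees both c and d.
(d): fails — 2 sees both 3 and 4.
Valid on no frame.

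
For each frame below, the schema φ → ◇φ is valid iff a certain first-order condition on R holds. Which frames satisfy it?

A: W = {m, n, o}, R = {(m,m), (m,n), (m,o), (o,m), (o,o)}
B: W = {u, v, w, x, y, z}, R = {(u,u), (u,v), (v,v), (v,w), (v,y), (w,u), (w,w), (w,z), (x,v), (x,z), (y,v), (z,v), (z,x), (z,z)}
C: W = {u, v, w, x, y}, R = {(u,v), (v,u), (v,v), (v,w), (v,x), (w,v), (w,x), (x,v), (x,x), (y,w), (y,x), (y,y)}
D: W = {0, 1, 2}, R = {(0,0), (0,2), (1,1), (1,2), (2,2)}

D

Frame correspondent (Sahlqvist): ∀x Rxx — i.e. reflexivity.
A: fails — world n does not see itself.
B: fails — world x does not see itself.
C: fails — world u does not see itself.
D: ✓.
Valid on: D.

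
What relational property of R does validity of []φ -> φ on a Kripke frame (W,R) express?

reflexivity

Suppose □φ→φ is valid. At any x set V(φ)={w : Rxw}. Then □φ holds at x, so φ holds at x, i.e. Rxx.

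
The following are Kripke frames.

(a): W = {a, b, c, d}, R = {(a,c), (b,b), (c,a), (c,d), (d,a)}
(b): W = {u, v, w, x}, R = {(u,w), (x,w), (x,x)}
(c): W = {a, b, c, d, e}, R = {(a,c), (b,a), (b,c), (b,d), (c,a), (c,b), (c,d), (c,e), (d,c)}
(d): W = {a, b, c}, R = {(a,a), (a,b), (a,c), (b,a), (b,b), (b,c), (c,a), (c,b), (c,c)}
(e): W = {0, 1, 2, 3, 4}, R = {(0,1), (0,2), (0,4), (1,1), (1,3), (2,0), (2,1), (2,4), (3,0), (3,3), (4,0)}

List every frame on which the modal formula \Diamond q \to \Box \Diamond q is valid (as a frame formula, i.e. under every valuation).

The schema corresponds to the Euclidean property: \forall x \forall y \forall z (Rxy \wedge Rxz \to Ryz).
(a): fails — Rac and Rac but not Rcc.
(b): fails — Ruw and Ruw but not Rww.
(c): fails — Rac and Rac but not Rcc.
(d): satisfies the condition.
(e): fails — R02 and R02 but not R22.
Valid on: (d).

(d)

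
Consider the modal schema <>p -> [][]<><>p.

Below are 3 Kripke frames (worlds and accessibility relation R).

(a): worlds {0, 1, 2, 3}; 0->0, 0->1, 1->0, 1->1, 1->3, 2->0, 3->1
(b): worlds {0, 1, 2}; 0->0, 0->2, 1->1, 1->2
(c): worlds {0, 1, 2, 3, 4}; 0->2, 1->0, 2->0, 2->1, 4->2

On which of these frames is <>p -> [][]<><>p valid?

The schema corresponds to a generalized confluence (Geach) condition: forall x forall y forall z ((xRy & x R^2 z) -> exists w (y = w & z R^2 w)).
(a): satisfies the condition.
(b): fails — 0R0, 0R²2 but no w with 0=w and 2R²w.
(c): fails — 0R2, 0R²0 but no w with 2=w and 0R²w.
Valid on: (a).

(a)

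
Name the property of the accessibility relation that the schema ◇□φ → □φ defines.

The Euclidean property

Equivalently (dual form): ◇φ → □◇φ.
Suppose ◇φ→□◇φ is valid. Take Rxy, Rxz and set V(φ)={y}. Then ◇φ at x, so □◇φ at x, so ◇φ at z, so some w with Rzw has φ; w=y, i.e. Rzy. By symmetry of the argument, Ryz.
Conversely, any frame satisfying ∀x ∀y ∀z (Rxy ∧ Rxz → Ryz) validates the schema.
Frame condition: ∀x ∀y ∀z (Rxy ∧ Rxz → Ryz).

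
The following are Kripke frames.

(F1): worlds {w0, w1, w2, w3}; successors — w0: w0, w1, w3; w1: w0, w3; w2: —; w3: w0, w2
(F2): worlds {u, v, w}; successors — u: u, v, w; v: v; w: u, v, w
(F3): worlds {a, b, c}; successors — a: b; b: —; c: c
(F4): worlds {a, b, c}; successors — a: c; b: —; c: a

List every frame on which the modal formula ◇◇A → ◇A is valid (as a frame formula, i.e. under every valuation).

(F2), (F3)

The schema corresponds to a generalized confluence (Geach) condition: ∀x ∀y (xR²y → ∃w (y = w ∧ xRw)).
(F1): fails — w0R²w2 but no w with w2=w and w0Rw.
(F2): ✓.
(F3): ✓.
(F4): fails — aR²a but no w with a=w and aRw.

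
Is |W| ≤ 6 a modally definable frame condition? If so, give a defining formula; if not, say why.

If a class were modally definable it would be closed under disjoint unions (Goldblatt–Thomason).
Any modal formula valid on each of 7 disjoint one-world frames is valid on their disjoint union (validity is preserved under disjoint unions). Each one-world frame has |W|=1≤6, but the union has |W|=7.
Hence having at most 6 worlds is not modally definable.

Not definable by any modal formula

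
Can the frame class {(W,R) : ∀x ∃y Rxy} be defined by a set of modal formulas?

Yes, by □p → ◇p

Yes: it is seriality, defined by the D schema □p → ◇p.
Suppose □p→◇p is valid. At any x set V(p)=W. Then □p at x, so ◇p at x, so x has a successor.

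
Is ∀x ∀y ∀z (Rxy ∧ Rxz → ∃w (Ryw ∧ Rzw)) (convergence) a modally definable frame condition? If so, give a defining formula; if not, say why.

Yes, by ◇□r → □◇r

Yes: it is convergence, defined by the .2 schema ◇□r → □◇r.
Suppose ◇□r→□◇r is valid. Take Rxy, Rxz and set V(r)={w : Ryw}. Then □r at y so ◇□r at x, so □◇r at x, so ◇r at z, giving w with Rzw and Ryw.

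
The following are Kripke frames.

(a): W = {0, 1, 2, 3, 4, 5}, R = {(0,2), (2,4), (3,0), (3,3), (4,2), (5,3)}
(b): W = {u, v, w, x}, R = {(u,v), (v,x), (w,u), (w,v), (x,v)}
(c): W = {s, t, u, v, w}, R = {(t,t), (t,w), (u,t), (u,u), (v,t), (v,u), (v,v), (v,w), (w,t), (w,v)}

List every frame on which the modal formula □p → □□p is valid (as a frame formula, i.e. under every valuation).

none

The schema corresponds to transitivity: ∀x ∀y ∀z (Rxy ∧ Ryz → Rxz).
(a): fails — R02 and R24 but not R04.
(b): fails — Ruv and Rvx but not Rux.
(c): fails — Rwt and Rtw but not Rww.
Valid on no frame.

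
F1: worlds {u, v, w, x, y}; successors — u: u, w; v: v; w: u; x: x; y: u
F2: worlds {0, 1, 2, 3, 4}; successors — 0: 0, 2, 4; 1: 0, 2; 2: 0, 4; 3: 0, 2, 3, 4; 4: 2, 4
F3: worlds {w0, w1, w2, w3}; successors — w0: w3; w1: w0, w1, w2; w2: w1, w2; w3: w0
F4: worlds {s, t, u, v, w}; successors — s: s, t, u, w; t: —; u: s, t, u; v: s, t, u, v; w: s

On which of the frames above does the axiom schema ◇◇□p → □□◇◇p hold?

Frame correspondent (Sahlqvist): ∀x ∀y ∀z ((xR²y ∧ xR²z) → ∃w (yRw ∧ zR²w)) — i.e. a generalized confluence (Geach) condition.
F1: ✓.
F2: ✓.
F3: fails — w0R²w0, w0R²w0 but no w with w0Rw and w0R²w.
F4: fails — sR²s, sR²t but no w* with sRw* and tR²w*.
Valid on: F1, F2.

F1, F2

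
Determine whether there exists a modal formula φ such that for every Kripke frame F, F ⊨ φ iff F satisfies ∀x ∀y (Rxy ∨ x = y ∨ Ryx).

If a class were modally definable it would be closed under disjoint unions (Goldblatt–Thomason).
Take 4 disjoint single-world reflexive frames: each is trivially connected, but their disjoint union has 4 worlds with no edge between distinct components, so it is not connected.
So no modal formula (or set of formulas) defines exactly the connected frames.

Not modally definable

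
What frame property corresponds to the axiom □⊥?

emptiness of R

This is the Ver axiom.
It corresponds to emptiness of R: ∀x ∀y ¬Rxy.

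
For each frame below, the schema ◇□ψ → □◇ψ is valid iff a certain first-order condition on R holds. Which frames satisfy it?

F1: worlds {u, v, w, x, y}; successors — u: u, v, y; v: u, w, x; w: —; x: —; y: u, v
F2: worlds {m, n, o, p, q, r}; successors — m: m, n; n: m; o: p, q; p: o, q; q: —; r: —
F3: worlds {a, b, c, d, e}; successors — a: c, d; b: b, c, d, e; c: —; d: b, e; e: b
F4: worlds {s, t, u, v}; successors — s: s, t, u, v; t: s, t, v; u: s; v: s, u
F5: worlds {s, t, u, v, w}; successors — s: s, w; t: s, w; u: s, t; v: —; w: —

F4

The schema corresponds to convergence: ∀x ∀y ∀z (Rxy ∧ Rxz → ∃w (Ryw ∧ Rzw)).
F1: fails — Rvw and Rvw but w and w have no common successor.
F2: fails — Rop and Roq but p and q have no common successor.
F3: fails — Rac and Rac but c and c have no common successor.
F4: ✓.
F5: fails — Rsw and Rsw but w and w have no common successor.
Valid on: F4.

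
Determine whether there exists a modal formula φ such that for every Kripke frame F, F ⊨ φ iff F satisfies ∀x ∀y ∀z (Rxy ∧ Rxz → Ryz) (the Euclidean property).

Yes, by ◇r → □◇r

This is a Sahlqvist condition; the 5 axiom ◇r → □◇r defines it.
Suppose ◇r→□◇r is valid. Take Rxy, Rxz and set V(r)={y}. Then ◇r at x, so □◇r at x, so ◇r at z, so some w with Rzw has r; w=y, i.e. Rzy. By symmetry of the argument, Ryz.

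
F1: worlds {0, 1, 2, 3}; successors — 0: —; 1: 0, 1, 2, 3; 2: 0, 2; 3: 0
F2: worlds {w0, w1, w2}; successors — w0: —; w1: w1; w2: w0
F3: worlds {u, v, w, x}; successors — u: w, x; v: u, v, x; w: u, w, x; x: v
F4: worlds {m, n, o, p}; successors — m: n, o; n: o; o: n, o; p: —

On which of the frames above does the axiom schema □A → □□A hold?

Frame correspondent (Sahlqvist): ∀x ∀y ∀z (Rxy ∧ Ryz → Rxz) — i.e. transitivity.
F1: holds.
F2: holds.
F3: fails — Ruw and Rwu but not Ruu.
F4: fails — Rno and Ron but not Rnn.
Valid on: F1, F2.

F1, F2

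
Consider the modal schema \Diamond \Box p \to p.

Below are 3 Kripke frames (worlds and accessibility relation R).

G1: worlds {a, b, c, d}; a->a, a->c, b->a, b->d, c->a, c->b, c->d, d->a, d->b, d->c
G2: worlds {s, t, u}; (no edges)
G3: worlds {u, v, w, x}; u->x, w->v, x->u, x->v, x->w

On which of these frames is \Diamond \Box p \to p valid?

G2

The schema corresponds to symmetry: \forall x \forall y (Rxy \to Ryx).
G1: fails — Rba but not Rab.
G2: satisfies the condition.
G3: fails — Rxw but not Rwx.
Valid on: G2.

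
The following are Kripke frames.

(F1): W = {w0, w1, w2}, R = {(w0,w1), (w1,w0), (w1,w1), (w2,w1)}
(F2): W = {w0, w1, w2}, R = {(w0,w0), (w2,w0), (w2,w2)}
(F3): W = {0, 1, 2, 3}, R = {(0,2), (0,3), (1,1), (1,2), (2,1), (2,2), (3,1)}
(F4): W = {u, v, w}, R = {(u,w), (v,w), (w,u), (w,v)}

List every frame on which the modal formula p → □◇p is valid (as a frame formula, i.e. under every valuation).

(F4)

The schema corresponds to symmetry: ∀x ∀y (Rxy → Ryx).
(F1): fails — Rw2w1 but not Rw1w2.
(F2): fails — Rw2w0 but not Rw0w2.
(F3): fails — R02 but not R20.
(F4): condition met.
Valid on: (F4).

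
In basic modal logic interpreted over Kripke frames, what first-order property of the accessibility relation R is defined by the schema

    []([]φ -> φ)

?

This is the T□ axiom.
It corresponds to shift-reflexivity: forall x forall y (Rxy -> Ryy).

shift-reflexivity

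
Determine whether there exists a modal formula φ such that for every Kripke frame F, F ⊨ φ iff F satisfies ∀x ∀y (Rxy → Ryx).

The condition is symmetry. A defining modal formula is p → □◇p.

Yes, by p → □◇p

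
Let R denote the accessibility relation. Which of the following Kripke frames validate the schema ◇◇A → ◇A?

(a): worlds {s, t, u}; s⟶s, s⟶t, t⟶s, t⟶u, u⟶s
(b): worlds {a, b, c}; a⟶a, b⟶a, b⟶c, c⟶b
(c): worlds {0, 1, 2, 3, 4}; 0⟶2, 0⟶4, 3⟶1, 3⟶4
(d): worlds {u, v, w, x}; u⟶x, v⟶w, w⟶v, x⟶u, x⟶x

(c)

Frame correspondent (Sahlqvist): ∀x ∀y ∀z (Rxy ∧ Ryz → Rxz) — i.e. transitivity.
(a): fails — Rus and Rst but not Rut.
(b): fails — Rcb and Rba but not Rca.
(c): satisfies the condition.
(d): fails — Rvw and Rwv but not Rvv.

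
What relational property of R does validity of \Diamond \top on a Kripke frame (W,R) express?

seriality: \forall x \exists y Rxy

◇⊤ holds at w iff w has a successor, so frame-validity of ◇⊤ is exactly seriality. Equivalently via □r → ◇r:
Suppose □r→◇r is valid. At any x set V(r)=W. Then □r at x, so ◇r at x, so x has a successor.
The converse is a direct semantic check.
So the correspondent is seriality.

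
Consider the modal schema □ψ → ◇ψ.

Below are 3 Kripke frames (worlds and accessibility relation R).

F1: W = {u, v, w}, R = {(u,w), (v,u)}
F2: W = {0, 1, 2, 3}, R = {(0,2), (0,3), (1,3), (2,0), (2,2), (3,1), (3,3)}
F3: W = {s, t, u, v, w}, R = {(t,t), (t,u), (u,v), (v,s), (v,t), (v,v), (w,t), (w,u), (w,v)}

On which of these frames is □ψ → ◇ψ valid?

F2

The schema corresponds to seriality: ∀x ∃y Rxy.
F1: fails — world w has no successor.
F2: holds.
F3: fails — world s has no successor.
Valid on: F2.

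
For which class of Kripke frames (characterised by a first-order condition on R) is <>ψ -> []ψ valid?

Suppose ◇ψ→□ψ is valid. Take Rxy, Rxz and set V(ψ)={y}. Then ◇ψ at x, so □ψ at x, so ψ at z, i.e. z=y.

partial functionality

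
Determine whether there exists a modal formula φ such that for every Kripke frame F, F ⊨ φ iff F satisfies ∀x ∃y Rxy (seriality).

This is a Sahlqvist condition; the D axiom □p → ◇p defines it.
Suppose □p→◇p is valid. At any x set V(p)=W. Then □p at x, so ◇p at x, so x has a successor.

Yes — defined by □p → ◇p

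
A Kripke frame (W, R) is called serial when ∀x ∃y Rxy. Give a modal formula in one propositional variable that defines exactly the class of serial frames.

□p → ◇p

The condition is seriality. The D schema □p → ◇p defines it.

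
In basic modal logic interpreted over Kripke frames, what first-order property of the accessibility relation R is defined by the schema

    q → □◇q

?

symmetry

This is the B axiom.
It corresponds to symmetry: ∀x ∀y (Rxy → Ryx).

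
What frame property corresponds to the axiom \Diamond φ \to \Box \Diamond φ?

The Euclidean property

This is the 5 axiom.
It corresponds to the Euclidean property: \forall x \forall y \forall z (Rxy \wedge Rxz \to Ryz).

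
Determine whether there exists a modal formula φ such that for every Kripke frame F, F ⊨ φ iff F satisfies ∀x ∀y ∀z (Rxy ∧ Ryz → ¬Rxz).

Modal frame validity is preserved under surjective bounded morphisms.
The 5-cycle (worlds a,b,c,d,e with a→b→c→d→e→a) is intransitive. Mapping every world to a single reflexive point • is a surjective bounded morphism; the reflexive point is not intransitive (R••∧R•• but R••).
So the class is not modally definable.

No — not modally definable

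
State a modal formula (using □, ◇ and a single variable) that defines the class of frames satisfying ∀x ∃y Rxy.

The condition is seriality. The D schema □ψ → ◇ψ defines it.

□ψ → ◇ψ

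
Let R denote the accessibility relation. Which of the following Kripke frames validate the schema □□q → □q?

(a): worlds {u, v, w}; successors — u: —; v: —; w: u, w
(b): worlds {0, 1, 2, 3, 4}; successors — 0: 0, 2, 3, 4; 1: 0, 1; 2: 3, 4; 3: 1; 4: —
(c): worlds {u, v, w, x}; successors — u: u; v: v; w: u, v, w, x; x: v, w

Frame correspondent (Sahlqvist): ∀x ∀y (Rxy → ∃z (Rxz ∧ Rzy)) — i.e. density.
(a): holds.
(b): fails — R23 but no z with R2z and Rz3.
(c): holds.
Valid on: (a), (c).

(a), (c)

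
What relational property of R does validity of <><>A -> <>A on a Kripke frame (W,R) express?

transitivity: forall x forall y forall z (Rxy & Ryz -> Rxz)

This is a form of the 4 axiom.
Its frame correspondent is transitivity — forall x forall y forall z (Rxy & Ryz -> Rxz).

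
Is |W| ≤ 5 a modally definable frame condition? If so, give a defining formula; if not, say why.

Not definable by any modal formula

Any modally definable frame class is closed under disjoint unions.
Any modal formula valid on each of 6 disjoint one-world frames is valid on their disjoint union (validity is preserved under disjoint unions). Each one-world frame has |W|=1≤5, but the union has |W|=6.
So the class is not modally definable.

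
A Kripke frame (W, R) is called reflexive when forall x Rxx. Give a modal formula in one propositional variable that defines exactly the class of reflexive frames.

The condition is reflexivity. The T schema □q → q defines it.
Suppose □q→q is valid. At any x set V(q)={w : Rxw}. Then □q holds at x, so q holds at x, i.e. Rxx.

□q → q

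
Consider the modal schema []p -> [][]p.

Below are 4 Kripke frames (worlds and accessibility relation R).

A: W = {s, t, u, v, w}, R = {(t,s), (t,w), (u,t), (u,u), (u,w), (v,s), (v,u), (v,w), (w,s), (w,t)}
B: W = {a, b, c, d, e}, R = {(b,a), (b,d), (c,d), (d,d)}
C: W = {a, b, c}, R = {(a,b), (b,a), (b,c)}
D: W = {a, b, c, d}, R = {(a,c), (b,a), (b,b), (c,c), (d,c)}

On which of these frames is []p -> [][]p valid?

Frame correspondent (Sahlqvist): forall x forall y forall z (Rxy & Ryz -> Rxz) — i.e. transitivity.
A: fails — Rwt and Rtw but not Rww.
B: satisfies the condition.
C: fails — Rab and Rba but not Raa.
D: fails — Rba and Rac but not Rbc.

B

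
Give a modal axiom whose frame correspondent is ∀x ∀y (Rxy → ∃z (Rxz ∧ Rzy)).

A defining formula is □□r → □r (the C4 axiom).
Suppose □□r→□r is valid. Take Rxy and set V(r)={w : xR²w}. Then □□r at x, so □r at x, so r at y, i.e. ∃z(Rxz∧Rzy).

□□r → □r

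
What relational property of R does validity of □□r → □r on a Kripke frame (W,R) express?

Density

Suppose □□r→□r is valid. Take Rxy and set V(r)={w : xR²w}. Then □□r at x, so □r at x, so r at y, i.e. ∃z(Rxz∧Rzy).
Conversely, any frame satisfying ∀x ∀y (Rxy → ∃z (Rxz ∧ Rzy)) validates the schema.
So the correspondent is density.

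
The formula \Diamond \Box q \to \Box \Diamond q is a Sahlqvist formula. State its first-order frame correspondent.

Suppose ◇□q→□◇q is valid. Take Rxy, Rxz and set V(q)={w : Ryw}. Then □q at y so ◇□q at x, so □◇q at x, so ◇q at z, giving w with Rzw and Ryw.
Conversely, on a frame with convergence the schema holds at every world under every valuation.
Frame condition: \forall x \forall y \forall z (Rxy \wedge Rxz \to \exists w (Ryw \wedge Rzw)).

Convergence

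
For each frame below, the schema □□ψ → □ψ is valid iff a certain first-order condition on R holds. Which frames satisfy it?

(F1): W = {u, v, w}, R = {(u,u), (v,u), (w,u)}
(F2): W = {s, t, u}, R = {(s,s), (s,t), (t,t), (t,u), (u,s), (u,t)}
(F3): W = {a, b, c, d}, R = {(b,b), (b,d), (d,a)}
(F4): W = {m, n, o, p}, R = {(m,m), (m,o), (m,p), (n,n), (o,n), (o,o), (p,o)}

Frame correspondent (Sahlqvist): ∀x ∀y (Rxy → ∃z (Rxz ∧ Rzy)) — i.e. density.
(F1): condition met.
(F2): condition met.
(F3): fails — Rda but no z with Rdz and Rza.
(F4): condition met.
Valid on: (F1), (F2), (F4).

(F1), (F2), (F4)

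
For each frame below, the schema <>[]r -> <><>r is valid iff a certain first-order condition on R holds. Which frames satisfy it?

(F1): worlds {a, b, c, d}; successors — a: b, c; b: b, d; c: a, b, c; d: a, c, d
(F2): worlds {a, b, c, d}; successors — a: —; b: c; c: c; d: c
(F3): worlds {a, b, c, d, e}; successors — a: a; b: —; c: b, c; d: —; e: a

(F1), (F2)

Frame correspondent (Sahlqvist): forall x forall y (xRy -> exists w (yRw & x R^2 w)) — i.e. a generalized confluence (Geach) condition.
(F1): holds.
(F2): holds.
(F3): fails — cRb but no w with bRw and cR²w.
Valid on: (F1), (F2).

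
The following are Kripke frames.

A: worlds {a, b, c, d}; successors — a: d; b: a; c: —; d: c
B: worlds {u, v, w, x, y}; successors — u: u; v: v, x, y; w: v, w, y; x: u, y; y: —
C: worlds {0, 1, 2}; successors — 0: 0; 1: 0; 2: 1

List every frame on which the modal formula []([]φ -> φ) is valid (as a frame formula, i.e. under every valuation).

The schema corresponds to shift-reflexivity: forall x forall y (Rxy -> Ryy).
A: fails — Rad but not Rdd.
B: fails — Rvx but not Rxx.
C: fails — R21 but not R11.

none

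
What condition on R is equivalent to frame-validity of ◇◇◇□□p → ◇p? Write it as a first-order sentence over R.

This is a Sahlqvist (Geach-type) schema ◇^3□^2p → □^0◇^1p.
Minimal-valuation argument: fix x; take any y with xR^3y and any z with xR^0z. Set V(p) to the set of worlds R-reachable from y in exactly 2 steps. Then □^2p holds at y, so the antecedent holds at x; validity forces ◇^1p at z, giving a w with zR^1w and yR^2w.
First-order correspondent: ∀x ∀y (xR³y → ∃w (yR²w ∧ xRw)).

∀x ∀y (xR³y → ∃w (yR²w ∧ xRw))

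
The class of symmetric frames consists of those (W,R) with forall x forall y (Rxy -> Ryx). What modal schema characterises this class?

p → □◇p

This is symmetry; the standard corresponding axiom is B: p → □◇p.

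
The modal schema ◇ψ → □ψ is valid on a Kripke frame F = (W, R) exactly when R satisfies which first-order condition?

This is the CD axiom.
Its frame correspondent is partial functionality — ∀x ∀y ∀z (Rxy ∧ Rxz → y = z).

partial functionality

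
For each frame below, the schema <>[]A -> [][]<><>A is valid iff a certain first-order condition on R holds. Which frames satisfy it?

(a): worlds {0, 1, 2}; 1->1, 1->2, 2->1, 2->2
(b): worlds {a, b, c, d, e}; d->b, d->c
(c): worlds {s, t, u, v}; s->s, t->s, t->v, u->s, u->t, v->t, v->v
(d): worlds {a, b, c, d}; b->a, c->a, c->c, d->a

(a), (b)

Frame correspondent (Sahlqvist): forall x forall y forall z ((xRy & x R^2 z) -> exists w (yRw & z R^2 w)) — i.e. a generalized confluence (Geach) condition.
(a): ✓.
(b): ✓.
(c): fails — tRv, tR²s but no w with vRw and sR²w.
(d): fails — cRa, cR²a but no w with aRw and aR²w.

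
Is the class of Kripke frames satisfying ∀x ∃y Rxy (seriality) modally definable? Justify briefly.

Yes — defined by □r → ◇r

This is a Sahlqvist condition; the D axiom □r → ◇r defines it.
Suppose □r→◇r is valid. At any x set V(r)=W. Then □r at x, so ◇r at x, so x has a successor.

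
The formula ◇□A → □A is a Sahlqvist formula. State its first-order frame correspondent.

This is frame-equivalent to ◇A → □◇A (substitute ¬A for A and contrapose).
Suppose ◇A→□◇A is valid. Take Rxy, Rxz and set V(A)={y}. Then ◇A at x, so □◇A at x, so ◇A at z, so some w with Rzw has A; w=y, i.e. Rzy. By symmetry of the argument, Ryz.
The converse is a direct semantic check.
So the correspondent is the Euclidean property.

the Euclidean property: ∀x ∀y ∀z (Rxy ∧ Rxz → Ryz)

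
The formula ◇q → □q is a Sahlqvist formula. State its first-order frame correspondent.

partial functionality

Suppose ◇q→□q is valid. Take Rxy, Rxz and set V(q)={y}. Then ◇q at x, so □q at x, so q at z, i.e. z=y.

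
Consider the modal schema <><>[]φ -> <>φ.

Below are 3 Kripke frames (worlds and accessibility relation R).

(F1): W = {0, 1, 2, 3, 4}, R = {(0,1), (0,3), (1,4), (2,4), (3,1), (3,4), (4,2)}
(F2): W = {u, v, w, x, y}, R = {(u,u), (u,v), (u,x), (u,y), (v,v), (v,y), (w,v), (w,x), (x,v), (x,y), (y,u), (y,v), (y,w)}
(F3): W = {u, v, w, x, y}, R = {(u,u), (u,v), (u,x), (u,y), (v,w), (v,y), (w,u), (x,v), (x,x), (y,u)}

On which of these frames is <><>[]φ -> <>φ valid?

(F2)

The schema corresponds to a generalized confluence (Geach) condition: forall x forall y (x R^2 y -> exists w (yRw & xRw)).
(F1): fails — 0R²1 but no w with 1Rw and 0Rw.
(F2): condition met.
(F3): fails — wR²v but no t with vRt and wRt.
Valid on: (F2).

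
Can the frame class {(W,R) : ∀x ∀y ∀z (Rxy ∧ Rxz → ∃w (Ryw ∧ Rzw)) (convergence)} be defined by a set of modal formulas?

Yes: it is convergence, defined by the .2 schema ◇□p → □◇p.
Suppose ◇□p→□◇p is valid. Take Rxy, Rxz and set V(p)={w : Ryw}. Then □p at y so ◇□p at x, so □◇p at x, so ◇p at z, giving w with Rzw and Ryw.

Yes — defined by ◇□p → □◇p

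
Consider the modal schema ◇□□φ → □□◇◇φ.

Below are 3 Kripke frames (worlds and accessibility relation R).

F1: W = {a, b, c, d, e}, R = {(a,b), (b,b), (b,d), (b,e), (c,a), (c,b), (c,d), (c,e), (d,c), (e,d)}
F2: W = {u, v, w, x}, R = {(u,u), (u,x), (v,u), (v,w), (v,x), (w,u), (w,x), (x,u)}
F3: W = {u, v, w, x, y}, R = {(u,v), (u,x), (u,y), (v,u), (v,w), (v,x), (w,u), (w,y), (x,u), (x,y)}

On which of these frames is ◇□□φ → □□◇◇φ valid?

F2

Frame correspondent (Sahlqvist): ∀x ∀y ∀z ((xRy ∧ xR²z) → ∃w (yR²w ∧ zR²w)) — i.e. a generalized confluence (Geach) condition.
F1: fails — bRd, bR²e but no w with dR²w and eR²w.
F2: condition met.
F3: fails — uRv, uR²y but no t with vR²t and yR²t.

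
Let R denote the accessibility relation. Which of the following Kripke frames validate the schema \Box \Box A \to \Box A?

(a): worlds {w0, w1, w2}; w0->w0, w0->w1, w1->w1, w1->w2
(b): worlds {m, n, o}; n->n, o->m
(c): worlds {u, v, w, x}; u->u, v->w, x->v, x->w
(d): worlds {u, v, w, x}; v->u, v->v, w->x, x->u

Frame correspondent (Sahlqvist): \forall x \forall y (Rxy \to \exists z (Rxz \wedge Rzy)) — i.e. density.
(a): satisfies the condition.
(b): fails — Rom but no z with Roz and Rzm.
(c): fails — Rvw but no z with Rvz and Rzw.
(d): fails — Rxu but no z with Rxz and Rzu.

(a)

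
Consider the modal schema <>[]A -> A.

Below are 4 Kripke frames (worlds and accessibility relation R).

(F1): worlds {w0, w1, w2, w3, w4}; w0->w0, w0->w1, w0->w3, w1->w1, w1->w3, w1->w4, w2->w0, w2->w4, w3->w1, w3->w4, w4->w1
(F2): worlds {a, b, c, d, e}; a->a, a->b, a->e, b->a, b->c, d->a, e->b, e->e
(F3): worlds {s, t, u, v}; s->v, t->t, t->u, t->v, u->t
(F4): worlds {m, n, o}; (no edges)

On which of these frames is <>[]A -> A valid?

(F4)

Frame correspondent (Sahlqvist): forall x forall y (Rxy -> Ryx) — i.e. symmetry.
(F1): fails — Rw2w4 but not Rw4w2.
(F2): fails — Rbc but not Rcb.
(F3): fails — Rtv but not Rvt.
(F4): condition met.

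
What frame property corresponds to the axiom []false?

□⊥ is valid iff no world has any successor (otherwise □⊥ fails at any world with one).

emptiness of R: forall x forall y ~Rxy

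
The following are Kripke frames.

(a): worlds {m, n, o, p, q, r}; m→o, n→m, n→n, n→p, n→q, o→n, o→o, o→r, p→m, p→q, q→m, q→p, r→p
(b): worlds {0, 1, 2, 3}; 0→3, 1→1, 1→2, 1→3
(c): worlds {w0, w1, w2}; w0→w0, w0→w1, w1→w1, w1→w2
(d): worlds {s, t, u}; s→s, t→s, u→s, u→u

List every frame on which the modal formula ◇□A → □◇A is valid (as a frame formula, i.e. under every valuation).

(d)

This is the axiom for convergence; its first-order frame correspondent is ∀x ∀y ∀z (Rxy ∧ Rxz → ∃w (Ryw ∧ Rzw)).
(a): fails — Rnn and Rnm but n and m have no common successor.
(b): fails — R03 and R03 but 3 and 3 have no common successor.
(c): fails — Rw1w2 and Rw1w2 but w2 and w2 have no common successor.
(d): satisfies the condition.
Valid on: (d).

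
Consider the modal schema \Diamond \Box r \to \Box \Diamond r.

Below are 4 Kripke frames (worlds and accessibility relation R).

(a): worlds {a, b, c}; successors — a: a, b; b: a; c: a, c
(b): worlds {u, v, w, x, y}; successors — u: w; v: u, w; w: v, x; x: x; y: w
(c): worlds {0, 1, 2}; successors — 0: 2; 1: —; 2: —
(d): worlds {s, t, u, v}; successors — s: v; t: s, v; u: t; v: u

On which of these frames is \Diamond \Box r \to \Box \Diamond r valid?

Frame correspondent (Sahlqvist): \forall x \forall y \forall z (Rxy \wedge Rxz \to \exists w (Ryw \wedge Rzw)) — i.e. convergence.
(a): holds.
(b): fails — Rvw and Rvu but w and u have no common successor.
(c): fails — R02 and R02 but 2 and 2 have no common successor.
(d): fails — Rtv and Rts but v and s have no common successor.
Valid on: (a).

(a)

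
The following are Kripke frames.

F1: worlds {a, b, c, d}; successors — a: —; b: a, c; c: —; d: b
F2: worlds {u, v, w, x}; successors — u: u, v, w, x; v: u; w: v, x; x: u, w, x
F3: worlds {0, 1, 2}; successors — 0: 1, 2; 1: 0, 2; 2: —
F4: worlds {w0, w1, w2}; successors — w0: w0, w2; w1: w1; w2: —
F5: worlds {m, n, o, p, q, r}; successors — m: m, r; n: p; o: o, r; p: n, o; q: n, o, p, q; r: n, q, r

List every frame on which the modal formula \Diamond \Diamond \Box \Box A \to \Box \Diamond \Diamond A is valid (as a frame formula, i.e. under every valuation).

Frame correspondent (Sahlqvist): \forall x \forall y \forall z ((x R^2 y \wedge xRz) \to \exists w (y R^2 w \wedge z R^2 w)) — i.e. a generalized confluence (Geach) condition.
F1: fails — dR²a, dRb but no w with aR²w and bR²w.
F2: condition met.
F3: fails — 0R²0, 0R2 but no w with 0R²w and 2R²w.
F4: fails — w0R²w0, w0Rw2 but no w with w0R²w and w2R²w.
F5: condition met.

F2, F5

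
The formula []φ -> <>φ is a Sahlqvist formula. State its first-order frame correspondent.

This is the D axiom.
Its frame correspondent is seriality — forall x exists y Rxy.

seriality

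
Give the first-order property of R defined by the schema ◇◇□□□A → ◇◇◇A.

∀x ∀y (xR²y → ∃w (yR³w ∧ xR³w))

This is a Sahlqvist (Geach-type) schema ◇^2□^3A → □^0◇^3A.
Minimal-valuation argument: fix x; take any y with xR^2y and any z with xR^0z. Set V(A) to the set of worlds R-reachable from y in exactly 3 steps. Then □^3A holds at y, so the antecedent holds at x; validity forces ◇^3A at z, giving a w with zR^3w and yR^3w.
First-order correspondent: ∀x ∀y (xR²y → ∃w (yR³w ∧ xR³w)).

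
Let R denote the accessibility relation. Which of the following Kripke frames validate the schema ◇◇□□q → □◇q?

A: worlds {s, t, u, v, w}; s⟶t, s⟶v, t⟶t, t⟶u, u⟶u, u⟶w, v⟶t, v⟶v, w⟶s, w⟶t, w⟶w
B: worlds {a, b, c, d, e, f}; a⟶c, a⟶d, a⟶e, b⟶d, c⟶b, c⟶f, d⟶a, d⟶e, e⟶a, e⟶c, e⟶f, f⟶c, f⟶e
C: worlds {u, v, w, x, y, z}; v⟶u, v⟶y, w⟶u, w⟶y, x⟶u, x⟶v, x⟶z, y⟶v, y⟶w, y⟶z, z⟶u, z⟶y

A

The schema corresponds to a generalized confluence (Geach) condition: ∀x ∀y ∀z ((xR²y ∧ xRz) → ∃w (yR²w ∧ zRw)).
A: ✓.
B: fails — aR²b, aRc but no w with bR²w and cRw.
C: fails — vR²v, vRu but no t with vR²t and uRt.
Valid on: A.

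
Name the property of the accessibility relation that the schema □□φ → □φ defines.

density

Suppose □□φ→□φ is valid. Take Rxy and set V(φ)={w : xR²w}. Then □□φ at x, so □φ at x, so φ at y, i.e. ∃z(Rxz∧Rzy).
The converse is a direct semantic check.
So the correspondent is density.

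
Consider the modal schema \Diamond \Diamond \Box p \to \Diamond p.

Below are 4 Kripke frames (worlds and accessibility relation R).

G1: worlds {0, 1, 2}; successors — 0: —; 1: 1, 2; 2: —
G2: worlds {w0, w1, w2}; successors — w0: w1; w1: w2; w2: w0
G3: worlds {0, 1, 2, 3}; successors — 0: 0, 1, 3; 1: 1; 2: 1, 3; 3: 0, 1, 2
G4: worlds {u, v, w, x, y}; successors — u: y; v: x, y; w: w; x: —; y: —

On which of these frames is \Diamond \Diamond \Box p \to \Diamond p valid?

G3, G4

The schema corresponds to a generalized confluence (Geach) condition: \forall x \forall y (x R^2 y \to \exists w (yRw \wedge xRw)).
G1: fails — 1R²2 but no w with 2Rw and 1Rw.
G2: fails — w0R²w2 but no w with w2Rw and w0Rw.
G3: holds.
G4: holds.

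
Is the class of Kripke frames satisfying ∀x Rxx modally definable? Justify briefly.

Definable; □p → p defines it

This is a Sahlqvist condition; the T axiom □p → p defines it.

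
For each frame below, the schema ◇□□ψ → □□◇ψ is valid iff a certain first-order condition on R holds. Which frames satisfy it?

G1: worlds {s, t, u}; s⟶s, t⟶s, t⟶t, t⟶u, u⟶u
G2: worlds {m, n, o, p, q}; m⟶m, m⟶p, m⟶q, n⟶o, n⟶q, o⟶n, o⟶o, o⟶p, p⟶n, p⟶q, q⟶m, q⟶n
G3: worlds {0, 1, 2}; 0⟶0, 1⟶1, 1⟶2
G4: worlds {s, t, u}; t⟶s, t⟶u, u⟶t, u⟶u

G2

The schema corresponds to a generalized confluence (Geach) condition: ∀x ∀y ∀z ((xRy ∧ xR²z) → ∃w (yR²w ∧ zRw)).
G1: fails — tRs, tR²u but no w with sR²w and uRw.
G2: condition met.
G3: fails — 1R1, 1R²2 but no w with 1R²w and 2Rw.
G4: fails — tRs, tR²t but no w with sR²w and tRw.
Valid on: G2.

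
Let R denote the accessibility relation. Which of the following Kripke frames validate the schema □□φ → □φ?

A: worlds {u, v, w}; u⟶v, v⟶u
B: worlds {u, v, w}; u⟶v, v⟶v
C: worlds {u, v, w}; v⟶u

The schema corresponds to density: ∀x ∀y (Rxy → ∃z (Rxz ∧ Rzy)).
A: fails — Ruv but no z with Ruz and Rzv.
B: holds.
C: fails — Rvu but no z with Rvz and Rzu.

B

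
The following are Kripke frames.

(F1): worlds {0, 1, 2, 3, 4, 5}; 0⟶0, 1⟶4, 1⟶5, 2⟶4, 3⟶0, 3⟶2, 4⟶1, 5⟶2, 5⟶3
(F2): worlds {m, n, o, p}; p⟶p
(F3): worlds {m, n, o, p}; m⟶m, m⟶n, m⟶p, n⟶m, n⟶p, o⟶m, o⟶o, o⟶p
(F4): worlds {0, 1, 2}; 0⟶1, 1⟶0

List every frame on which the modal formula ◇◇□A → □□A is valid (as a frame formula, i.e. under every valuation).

The schema corresponds to a generalized confluence (Geach) condition: ∀x ∀y ∀z ((xR²y ∧ xR²z) → ∃w (yRw ∧ z = w)).
(F1): fails — 1R²1, 1R²1 but no w with 1Rw and 1=w.
(F2): ✓.
(F3): fails — mR²n, mR²n but no w with nRw and n=w.
(F4): fails — 0R²0, 0R²0 but no w with 0Rw and 0=w.
Valid on: (F2).

(F2)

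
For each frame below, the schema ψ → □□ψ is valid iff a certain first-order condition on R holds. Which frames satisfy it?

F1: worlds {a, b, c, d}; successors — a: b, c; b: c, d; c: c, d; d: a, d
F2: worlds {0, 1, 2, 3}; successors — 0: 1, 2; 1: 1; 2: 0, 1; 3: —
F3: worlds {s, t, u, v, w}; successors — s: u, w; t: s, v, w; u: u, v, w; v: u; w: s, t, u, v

This is the axiom for a generalized confluence (Geach) condition; its first-order frame correspondent is ∀x ∀z (xR²z → ∃w (x = w ∧ z = w)).
F1: fails — aR²c but a ≠ c.
F2: fails — 0R²1 but 0 ≠ 1.
F3: fails — sR²t but s ≠ t.
Valid on no frame.

none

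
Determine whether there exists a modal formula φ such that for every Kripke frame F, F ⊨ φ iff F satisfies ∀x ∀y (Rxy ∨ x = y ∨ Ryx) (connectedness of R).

If a class were modally definable it would be closed under disjoint unions (Goldblatt–Thomason).
Take 2 disjoint single-world reflexive frames: each is trivially connected, but their disjoint union has 2 worlds with no edge between distinct components, so it is not connected.
So no modal formula (or set of formulas) defines exactly the connected frames.

No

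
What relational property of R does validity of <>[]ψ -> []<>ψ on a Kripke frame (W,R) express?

convergence: forall x forall y forall z (Rxy & Rxz -> exists w (Ryw & Rzw))

Suppose ◇□ψ→□◇ψ is valid. Take Rxy, Rxz and set V(ψ)={w : Ryw}. Then □ψ at y so ◇□ψ at x, so □◇ψ at x, so ◇ψ at z, giving w with Rzw and Ryw.
The converse is a direct semantic check.
Frame condition: forall x forall y forall z (Rxy & Rxz -> exists w (Ryw & Rzw)).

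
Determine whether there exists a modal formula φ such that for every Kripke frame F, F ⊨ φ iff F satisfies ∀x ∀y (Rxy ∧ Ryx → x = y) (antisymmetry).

Modal frame validity is preserved under surjective bounded morphisms.
The 8-cycle (worlds 0,1,2,3,4,5,6,7 with 0→1→2→3→4→5→6→7→0) is antisymmetric. Sending even-indexed worlds to a and odd-indexed worlds to b is a surjective bounded morphism onto the two-world frame with a↔b, which is not antisymmetric.
So the class is not modally definable.

No — not modally definable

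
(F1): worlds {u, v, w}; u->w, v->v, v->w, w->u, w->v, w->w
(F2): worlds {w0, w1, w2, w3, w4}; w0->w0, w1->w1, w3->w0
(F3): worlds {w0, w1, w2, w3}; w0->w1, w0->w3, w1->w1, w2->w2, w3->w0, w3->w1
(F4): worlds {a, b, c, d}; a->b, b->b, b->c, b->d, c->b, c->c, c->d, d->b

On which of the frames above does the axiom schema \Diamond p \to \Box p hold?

This is the axiom for partial functionality; its first-order frame correspondent is \forall x \forall y \forall z (Rxy \wedge Rxz \to y = z).
(F1): fails — v sees both v and w.
(F2): ✓.
(F3): fails — w0 sees both w1 and w3.
(F4): fails — b sees both b and c.

(F2)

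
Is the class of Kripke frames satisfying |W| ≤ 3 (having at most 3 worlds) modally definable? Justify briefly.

If a class were modally definable it would be closed under disjoint unions (Goldblatt–Thomason).
Any modal formula valid on each of 4 disjoint one-world frames is valid on their disjoint union (validity is preserved under disjoint unions). Each one-world frame has |W|=1≤3, but the union has |W|=4.
So the class is not modally definable.

Not definable by any modal formula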